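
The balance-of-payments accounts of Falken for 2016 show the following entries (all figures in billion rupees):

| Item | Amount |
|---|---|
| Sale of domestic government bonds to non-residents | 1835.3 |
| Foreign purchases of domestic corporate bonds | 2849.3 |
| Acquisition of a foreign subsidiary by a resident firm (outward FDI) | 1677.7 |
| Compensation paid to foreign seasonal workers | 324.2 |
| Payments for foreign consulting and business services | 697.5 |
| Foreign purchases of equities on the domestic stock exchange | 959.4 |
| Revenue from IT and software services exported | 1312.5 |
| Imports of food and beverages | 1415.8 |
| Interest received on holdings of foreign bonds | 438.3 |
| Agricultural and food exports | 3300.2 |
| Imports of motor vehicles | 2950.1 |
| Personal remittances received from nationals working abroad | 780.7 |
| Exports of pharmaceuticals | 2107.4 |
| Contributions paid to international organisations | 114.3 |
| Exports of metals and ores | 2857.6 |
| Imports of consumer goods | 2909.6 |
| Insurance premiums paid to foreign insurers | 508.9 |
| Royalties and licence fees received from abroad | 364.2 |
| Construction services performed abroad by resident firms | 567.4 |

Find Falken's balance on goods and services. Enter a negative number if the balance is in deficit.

2027.4

Goods: -1415.8 + 2107.4 - 2909.6 - 2950.1 + 2857.6 + 3300.2 = 989.7
Services: 364.2 + 567.4 + 1312.5 - 697.5 - 508.9 = 1037.7
Trade balance = 989.7 + 1037.7 = 2027.4
(Excluded from the trade balance — financial account: sale of domestic government bonds to non-residents 1835.3, foreign purchases of domestic corporate bonds 2849.3, acquisition of a foreign subsidiary by a resident firm (outward FDI) 1677.7, foreign purchases of equities on the domestic stock exchange 959.4; primary income: compensation paid to foreign seasonal workers 324.2, interest received on holdings of foreign bonds 438.3; secondary income: personal remittances received from nationals working abroad 780.7, contributions paid to international organisations 114.3.)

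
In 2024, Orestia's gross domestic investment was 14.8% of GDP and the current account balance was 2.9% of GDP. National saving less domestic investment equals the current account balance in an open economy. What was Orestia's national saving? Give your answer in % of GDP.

17.7

S - I = CA (net lending to the rest of the world).
S = I + CA = 14.8 + 2.9 = 17.7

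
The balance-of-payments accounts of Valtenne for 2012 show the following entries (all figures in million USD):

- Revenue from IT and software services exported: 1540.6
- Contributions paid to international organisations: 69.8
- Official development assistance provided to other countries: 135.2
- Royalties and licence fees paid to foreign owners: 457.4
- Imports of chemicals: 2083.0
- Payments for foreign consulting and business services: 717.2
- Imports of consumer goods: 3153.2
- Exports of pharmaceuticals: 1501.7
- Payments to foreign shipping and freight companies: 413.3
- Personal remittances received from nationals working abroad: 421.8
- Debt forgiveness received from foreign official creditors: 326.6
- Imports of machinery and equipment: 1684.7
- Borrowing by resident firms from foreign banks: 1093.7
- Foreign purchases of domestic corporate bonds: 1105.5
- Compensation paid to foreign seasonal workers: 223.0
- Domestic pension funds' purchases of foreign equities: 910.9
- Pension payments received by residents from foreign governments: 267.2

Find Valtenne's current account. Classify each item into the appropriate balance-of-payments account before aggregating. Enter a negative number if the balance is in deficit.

-5205.5

Goods: -3153.2 + 1501.7 - 1684.7 - 2083.0 = -5419.2
Services: -457.4 - 413.3 + 1540.6 - 717.2 = -47.3
Primary income: -223.0
Secondary income: -135.2 - 69.8 + 421.8 + 267.2 = 484.0
Current account = (-5419.2) + (-47.3) + (-223.0) + 484.0 = -5205.5
(Excluded from the current account — capital account: debt forgiveness received from foreign official creditors 326.6; financial account: borrowing by resident firms from foreign banks 1093.7, foreign purchases of domestic corporate bonds 1105.5, domestic pension funds' purchases of foreign equities 910.9.)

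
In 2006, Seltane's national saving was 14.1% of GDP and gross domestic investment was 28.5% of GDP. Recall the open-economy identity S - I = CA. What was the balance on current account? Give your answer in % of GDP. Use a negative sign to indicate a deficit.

CA = S - I = 14.1 - 28.5 = -14.4

-14.4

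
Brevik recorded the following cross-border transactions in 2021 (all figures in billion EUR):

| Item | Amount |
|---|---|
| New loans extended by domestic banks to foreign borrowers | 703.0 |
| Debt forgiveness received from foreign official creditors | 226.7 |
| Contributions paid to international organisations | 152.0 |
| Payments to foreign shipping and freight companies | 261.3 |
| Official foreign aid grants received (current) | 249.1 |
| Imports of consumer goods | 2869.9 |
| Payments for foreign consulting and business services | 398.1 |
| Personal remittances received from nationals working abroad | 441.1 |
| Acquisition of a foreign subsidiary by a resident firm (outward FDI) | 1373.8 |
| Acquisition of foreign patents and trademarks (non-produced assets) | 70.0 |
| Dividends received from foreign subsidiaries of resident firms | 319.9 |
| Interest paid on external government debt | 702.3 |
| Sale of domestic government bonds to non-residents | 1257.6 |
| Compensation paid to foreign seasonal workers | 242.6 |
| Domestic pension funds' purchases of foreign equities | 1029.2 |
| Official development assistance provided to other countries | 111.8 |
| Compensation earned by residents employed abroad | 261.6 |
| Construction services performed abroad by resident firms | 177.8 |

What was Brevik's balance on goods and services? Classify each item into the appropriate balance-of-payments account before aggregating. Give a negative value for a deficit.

-3351.5

Goods: -2869.9
Services: 177.8 - 398.1 - 261.3 = -481.6
Trade balance = -2869.9 + (-481.6) = -3351.5
(Excluded from the trade balance — financial account: new loans extended by domestic banks to foreign borrowers 703.0, acquisition of a foreign subsidiary by a resident firm (outward FDI) 1373.8, sale of domestic government bonds to non-residents 1257.6, domestic pension funds' purchases of foreign equities 1029.2; capital account: debt forgiveness received from foreign official creditors 226.7, acquisition of foreign patents and trademarks (non-produced assets) 70.0; secondary income: contributions paid to international organisations 152.0, official foreign aid grants received (current) 249.1, personal remittances received from nationals working abroad 441.1, official development assistance provided to other countries 111.8; primary income: dividends received from foreign subsidiaries of resident firms 319.9, interest paid on external government debt 702.3, compensation paid to foreign seasonal workers 242.6, compensation earned by residents employed abroad 261.6.)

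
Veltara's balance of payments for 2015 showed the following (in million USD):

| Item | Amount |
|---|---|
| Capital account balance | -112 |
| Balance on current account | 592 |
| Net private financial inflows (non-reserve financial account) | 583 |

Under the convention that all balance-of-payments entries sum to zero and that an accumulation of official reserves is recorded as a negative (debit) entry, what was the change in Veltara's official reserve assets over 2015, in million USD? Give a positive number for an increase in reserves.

1063

Official reserve transactions balance = -(592 + (-112) + 583) = -1063
An accumulation of reserves is recorded as a debit (negative entry), so the change in the stock of reserves is the negative of that balance.
Change in official reserves = -(-1063) = 1063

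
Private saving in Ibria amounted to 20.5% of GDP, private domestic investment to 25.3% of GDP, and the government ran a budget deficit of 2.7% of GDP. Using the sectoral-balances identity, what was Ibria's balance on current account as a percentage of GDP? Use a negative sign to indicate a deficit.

By the sectoral-balances identity, CA = (S_private - I) + (T - G).
Private balance = 20.5 - 25.3 = -4.8
Government balance (T - G) = -2.7
CA = -4.8 + (-2.7) = -7.5

-7.5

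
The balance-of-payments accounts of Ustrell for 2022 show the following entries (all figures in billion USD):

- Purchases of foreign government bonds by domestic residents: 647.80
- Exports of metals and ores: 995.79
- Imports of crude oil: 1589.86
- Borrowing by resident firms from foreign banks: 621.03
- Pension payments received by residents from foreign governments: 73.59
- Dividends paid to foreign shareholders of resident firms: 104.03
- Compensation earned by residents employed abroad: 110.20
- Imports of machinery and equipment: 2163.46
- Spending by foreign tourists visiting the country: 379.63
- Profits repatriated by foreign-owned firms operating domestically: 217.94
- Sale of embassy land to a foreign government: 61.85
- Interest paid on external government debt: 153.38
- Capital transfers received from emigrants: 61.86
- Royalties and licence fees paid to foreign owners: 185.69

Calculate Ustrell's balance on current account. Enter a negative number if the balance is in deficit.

-2855.15

Goods: -1589.86 - 2163.46 + 995.79 = -2757.53
Services: 379.63 - 185.69 = 193.94
Primary income: -217.94 - 104.03 + 110.20 - 153.38 = -365.15
Secondary income: 73.59
Current account = (-2757.53) + 193.94 + (-365.15) + 73.59 = -2855.15
(Excluded from the current account — financial account: purchases of foreign government bonds by domestic residents 647.80, borrowing by resident firms from foreign banks 621.03; capital account: sale of embassy land to a foreign government 61.85, capital transfers received from emigrants 61.86.)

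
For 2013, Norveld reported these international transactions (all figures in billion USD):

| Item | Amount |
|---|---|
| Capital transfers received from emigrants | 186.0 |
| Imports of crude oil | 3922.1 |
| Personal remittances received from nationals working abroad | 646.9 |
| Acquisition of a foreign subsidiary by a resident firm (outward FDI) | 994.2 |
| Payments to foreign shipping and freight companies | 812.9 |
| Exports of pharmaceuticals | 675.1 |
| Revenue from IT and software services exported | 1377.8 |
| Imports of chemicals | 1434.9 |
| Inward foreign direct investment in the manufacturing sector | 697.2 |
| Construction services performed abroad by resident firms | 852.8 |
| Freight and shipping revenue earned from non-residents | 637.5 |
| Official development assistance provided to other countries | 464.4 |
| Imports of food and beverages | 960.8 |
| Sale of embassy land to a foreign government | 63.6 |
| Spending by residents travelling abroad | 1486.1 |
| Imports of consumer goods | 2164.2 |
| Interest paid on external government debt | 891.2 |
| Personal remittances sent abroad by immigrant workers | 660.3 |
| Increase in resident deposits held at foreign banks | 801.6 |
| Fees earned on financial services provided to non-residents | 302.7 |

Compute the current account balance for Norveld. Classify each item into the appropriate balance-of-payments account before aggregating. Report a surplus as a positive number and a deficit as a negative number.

Goods: -2164.2 + 675.1 - 1434.9 - 3922.1 - 960.8 = -7806.9
Services: 302.7 - 812.9 + 637.5 + 852.8 - 1486.1 + 1377.8 = 871.8
Primary income: -891.2
Secondary income: 646.9 - 464.4 - 660.3 = -477.8
Current account = (-7806.9) + 871.8 + (-891.2) + (-477.8) = -8304.1
(Excluded from the current account — capital account: capital transfers received from emigrants 186.0, sale of embassy land to a foreign government 63.6; financial account: acquisition of a foreign subsidiary by a resident firm (outward FDI) 994.2, inward foreign direct investment in the manufacturing sector 697.2, increase in resident deposits held at foreign banks 801.6.)

-8304.1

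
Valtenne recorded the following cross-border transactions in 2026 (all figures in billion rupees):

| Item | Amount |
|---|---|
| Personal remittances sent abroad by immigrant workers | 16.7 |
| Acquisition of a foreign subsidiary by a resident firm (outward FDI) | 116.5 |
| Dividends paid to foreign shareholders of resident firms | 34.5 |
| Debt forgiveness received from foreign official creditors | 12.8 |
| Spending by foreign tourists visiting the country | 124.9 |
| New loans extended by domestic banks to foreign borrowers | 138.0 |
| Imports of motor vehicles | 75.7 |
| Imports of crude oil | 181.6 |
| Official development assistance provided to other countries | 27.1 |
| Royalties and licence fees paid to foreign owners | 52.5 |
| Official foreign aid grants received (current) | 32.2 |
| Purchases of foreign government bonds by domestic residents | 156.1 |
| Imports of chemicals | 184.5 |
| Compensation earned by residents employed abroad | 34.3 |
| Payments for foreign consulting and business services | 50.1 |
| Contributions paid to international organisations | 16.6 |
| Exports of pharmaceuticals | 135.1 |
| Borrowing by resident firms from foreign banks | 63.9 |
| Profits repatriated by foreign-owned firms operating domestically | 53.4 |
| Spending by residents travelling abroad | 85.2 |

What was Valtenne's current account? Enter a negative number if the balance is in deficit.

Goods: -184.5 - 75.7 - 181.6 + 135.1 = -306.7
Services: -52.5 + 124.9 - 85.2 - 50.1 = -62.9
Primary income: -34.5 - 53.4 + 34.3 = -53.6
Secondary income: -27.1 + 32.2 - 16.7 - 16.6 = -28.2
Current account = (-306.7) + (-62.9) + (-53.6) + (-28.2) = -451.4
(Excluded from the current account — financial account: acquisition of a foreign subsidiary by a resident firm (outward FDI) 116.5, new loans extended by domestic banks to foreign borrowers 138.0, purchases of foreign government bonds by domestic residents 156.1, borrowing by resident firms from foreign banks 63.9; capital account: debt forgiveness received from foreign official creditors 12.8.)

-451.4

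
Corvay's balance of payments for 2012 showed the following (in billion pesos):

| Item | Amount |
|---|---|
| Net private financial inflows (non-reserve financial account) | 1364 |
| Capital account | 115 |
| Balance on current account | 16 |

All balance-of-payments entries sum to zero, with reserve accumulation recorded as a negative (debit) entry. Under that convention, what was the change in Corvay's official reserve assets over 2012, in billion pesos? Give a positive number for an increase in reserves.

Official reserve transactions balance = -(16 + 115 + 1364) = -1495
An accumulation of reserves is recorded as a debit (negative entry), so the change in the stock of reserves is the negative of that balance.
Change in official reserves = -(-1495) = 1495

1495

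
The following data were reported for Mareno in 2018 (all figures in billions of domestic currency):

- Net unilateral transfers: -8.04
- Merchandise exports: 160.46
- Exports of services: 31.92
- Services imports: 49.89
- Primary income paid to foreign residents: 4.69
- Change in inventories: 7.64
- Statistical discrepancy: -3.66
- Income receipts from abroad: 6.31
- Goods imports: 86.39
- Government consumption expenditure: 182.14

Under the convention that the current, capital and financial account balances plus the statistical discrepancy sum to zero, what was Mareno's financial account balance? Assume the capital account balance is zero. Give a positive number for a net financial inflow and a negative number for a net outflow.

-46.02

Goods balance = 160.46 - 86.39 = 74.07
Services balance = 31.92 - 49.89 = -17.97
Trade balance (goods + services) = 74.07 + (-17.97) = 56.10
Net primary income = 6.31 - 4.69 = 1.62
Net secondary income = -8.04
Current account = 56.10 + 1.62 + (-8.04) = 49.68
Financial account = -(49.68 + (-3.66)) = -46.02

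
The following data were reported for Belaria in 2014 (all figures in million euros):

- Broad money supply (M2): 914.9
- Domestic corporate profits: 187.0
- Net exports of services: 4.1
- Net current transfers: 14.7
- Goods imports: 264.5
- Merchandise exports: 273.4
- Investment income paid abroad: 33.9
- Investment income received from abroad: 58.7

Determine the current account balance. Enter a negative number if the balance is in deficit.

52.5

Goods balance = 273.4 - 264.5 = 8.9
Services balance = 4.1
Trade balance (goods + services) = 8.9 + 4.1 = 13.0
Net primary income = 58.7 - 33.9 = 24.8
Net secondary income = 14.7
Current account = 13.0 + 24.8 + 14.7 = 52.5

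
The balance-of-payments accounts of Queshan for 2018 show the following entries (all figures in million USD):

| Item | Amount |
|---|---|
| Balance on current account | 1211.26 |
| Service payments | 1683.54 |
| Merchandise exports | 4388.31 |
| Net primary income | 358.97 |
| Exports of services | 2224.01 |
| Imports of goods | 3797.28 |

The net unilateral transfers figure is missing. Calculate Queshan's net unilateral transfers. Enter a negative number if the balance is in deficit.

Current account = goods balance + services balance + net primary income + net secondary income
Sum of the known components = 1490.47
Net unilateral transfers = CA - (known components) = 1211.26 - 1490.47 = -279.21

-279.21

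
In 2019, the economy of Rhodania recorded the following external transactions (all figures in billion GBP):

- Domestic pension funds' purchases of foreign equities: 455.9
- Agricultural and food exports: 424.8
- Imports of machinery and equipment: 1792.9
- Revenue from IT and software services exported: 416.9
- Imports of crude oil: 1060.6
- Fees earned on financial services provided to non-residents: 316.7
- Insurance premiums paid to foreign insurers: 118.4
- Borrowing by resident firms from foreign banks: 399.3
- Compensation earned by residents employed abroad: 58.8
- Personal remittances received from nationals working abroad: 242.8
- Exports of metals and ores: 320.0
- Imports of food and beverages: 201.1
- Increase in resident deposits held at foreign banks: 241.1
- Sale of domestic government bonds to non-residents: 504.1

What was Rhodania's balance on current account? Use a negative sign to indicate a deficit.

Goods: -201.1 + 320.0 - 1060.6 - 1792.9 + 424.8 = -2309.8
Services: 416.9 - 118.4 + 316.7 = 615.2
Primary income: 58.8
Secondary income: 242.8
Current account = (-2309.8) + 615.2 + 58.8 + 242.8 = -1393.0
(Excluded from the current account — financial account: domestic pension funds' purchases of foreign equities 455.9, borrowing by resident firms from foreign banks 399.3, increase in resident deposits held at foreign banks 241.1, sale of domestic government bonds to non-residents 504.1.)

-1393.0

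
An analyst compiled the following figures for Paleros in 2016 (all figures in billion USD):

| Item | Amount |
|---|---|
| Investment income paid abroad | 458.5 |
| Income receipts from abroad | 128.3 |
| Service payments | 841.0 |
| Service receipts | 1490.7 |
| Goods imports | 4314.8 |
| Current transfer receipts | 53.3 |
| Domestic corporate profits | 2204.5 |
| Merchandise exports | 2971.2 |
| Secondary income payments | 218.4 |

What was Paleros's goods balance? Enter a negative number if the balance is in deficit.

-1343.6

Goods balance = 2971.2 - 4314.8 = -1343.6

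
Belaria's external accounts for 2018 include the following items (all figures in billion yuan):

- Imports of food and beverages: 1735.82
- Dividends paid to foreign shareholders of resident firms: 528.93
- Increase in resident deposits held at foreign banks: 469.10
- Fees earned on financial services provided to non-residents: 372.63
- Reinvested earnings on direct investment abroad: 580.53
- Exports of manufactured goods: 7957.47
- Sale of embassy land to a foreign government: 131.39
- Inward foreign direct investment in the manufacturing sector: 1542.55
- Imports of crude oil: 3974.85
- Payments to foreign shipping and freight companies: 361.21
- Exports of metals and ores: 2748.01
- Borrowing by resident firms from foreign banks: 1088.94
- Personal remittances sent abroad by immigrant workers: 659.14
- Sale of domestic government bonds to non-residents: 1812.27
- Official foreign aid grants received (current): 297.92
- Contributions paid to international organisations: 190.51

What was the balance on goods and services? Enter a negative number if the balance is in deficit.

Goods: 7957.47 - 3974.85 + 2748.01 - 1735.82 = 4994.81
Services: 372.63 - 361.21 = 11.42
Trade balance = 4994.81 + 11.42 = 5006.23
(Excluded from the trade balance — primary income: dividends paid to foreign shareholders of resident firms 528.93, reinvested earnings on direct investment abroad 580.53; financial account: increase in resident deposits held at foreign banks 469.10, inward foreign direct investment in the manufacturing sector 1542.55, borrowing by resident firms from foreign banks 1088.94, sale of domestic government bonds to non-residents 1812.27; capital account: sale of embassy land to a foreign government 131.39; secondary income: personal remittances sent abroad by immigrant workers 659.14, official foreign aid grants received (current) 297.92, contributions paid to international organisations 190.51.)

5006.23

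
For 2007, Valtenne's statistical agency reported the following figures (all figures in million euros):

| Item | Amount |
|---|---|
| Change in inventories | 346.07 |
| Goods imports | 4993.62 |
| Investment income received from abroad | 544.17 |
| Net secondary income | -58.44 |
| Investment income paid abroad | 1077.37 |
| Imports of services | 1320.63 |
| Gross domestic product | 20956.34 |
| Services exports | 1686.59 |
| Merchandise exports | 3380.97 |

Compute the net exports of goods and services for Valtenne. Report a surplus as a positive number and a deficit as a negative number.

-1246.69

Goods balance = 3380.97 - 4993.62 = -1612.65
Services balance = 1686.59 - 1320.63 = 365.96
Trade balance (goods + services) = -1612.65 + 365.96 = -1246.69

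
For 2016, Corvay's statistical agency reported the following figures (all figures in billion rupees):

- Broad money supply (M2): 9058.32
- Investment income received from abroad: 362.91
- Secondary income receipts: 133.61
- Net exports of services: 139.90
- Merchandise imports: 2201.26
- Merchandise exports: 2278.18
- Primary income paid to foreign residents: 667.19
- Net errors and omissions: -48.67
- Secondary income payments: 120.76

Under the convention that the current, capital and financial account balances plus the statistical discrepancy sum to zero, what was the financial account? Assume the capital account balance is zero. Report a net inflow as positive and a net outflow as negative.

Goods balance = 2278.18 - 2201.26 = 76.92
Services balance = 139.90
Trade balance (goods + services) = 76.92 + 139.90 = 216.82
Net primary income = 362.91 - 667.19 = -304.28
Net secondary income = 133.61 - 120.76 = 12.85
Current account = 216.82 + (-304.28) + 12.85 = -74.61
Financial account = -(-74.61 + (-48.67)) = 123.28

123.28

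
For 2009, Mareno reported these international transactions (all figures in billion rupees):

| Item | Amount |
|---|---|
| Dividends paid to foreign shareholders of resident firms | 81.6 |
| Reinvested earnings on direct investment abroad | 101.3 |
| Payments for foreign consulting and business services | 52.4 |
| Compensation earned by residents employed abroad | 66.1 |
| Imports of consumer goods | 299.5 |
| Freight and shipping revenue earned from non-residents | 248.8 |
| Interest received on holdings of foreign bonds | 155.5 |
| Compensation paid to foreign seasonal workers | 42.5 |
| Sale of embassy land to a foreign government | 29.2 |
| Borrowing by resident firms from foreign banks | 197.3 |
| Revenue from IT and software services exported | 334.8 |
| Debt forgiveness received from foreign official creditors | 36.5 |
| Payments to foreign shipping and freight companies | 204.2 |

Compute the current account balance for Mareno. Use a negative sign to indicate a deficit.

226.3

Goods: -299.5
Services: -52.4 - 204.2 + 248.8 + 334.8 = 327.0
Primary income: -81.6 + 155.5 - 42.5 + 101.3 + 66.1 = 198.8
Current account = (-299.5) + 327.0 + 198.8 = 226.3
(Excluded from the current account — capital account: sale of embassy land to a foreign government 29.2, debt forgiveness received from foreign official creditors 36.5; financial account: borrowing by resident firms from foreign banks 197.3.)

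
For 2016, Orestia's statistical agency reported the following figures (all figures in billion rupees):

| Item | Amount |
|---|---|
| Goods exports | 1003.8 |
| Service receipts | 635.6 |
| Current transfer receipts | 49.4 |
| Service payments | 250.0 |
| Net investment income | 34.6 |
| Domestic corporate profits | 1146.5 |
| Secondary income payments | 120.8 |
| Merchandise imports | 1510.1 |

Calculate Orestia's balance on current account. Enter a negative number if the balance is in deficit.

-157.5

Goods balance = 1003.8 - 1510.1 = -506.3
Services balance = 635.6 - 250.0 = 385.6
Trade balance (goods + services) = -506.3 + 385.6 = -120.7
Net primary income = 34.6
Net secondary income = 49.4 - 120.8 = -71.4
Current account = -120.7 + 34.6 + (-71.4) = -157.5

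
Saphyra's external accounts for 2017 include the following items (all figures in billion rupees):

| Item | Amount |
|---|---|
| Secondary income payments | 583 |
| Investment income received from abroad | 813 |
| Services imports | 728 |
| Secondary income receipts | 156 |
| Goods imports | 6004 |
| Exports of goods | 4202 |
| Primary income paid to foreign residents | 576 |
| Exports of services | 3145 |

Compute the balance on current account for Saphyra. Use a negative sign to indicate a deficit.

425

Goods balance = 4202 - 6004 = -1802
Services balance = 3145 - 728 = 2417
Trade balance (goods + services) = -1802 + 2417 = 615
Net primary income = 813 - 576 = 237
Net secondary income = 156 - 583 = -427
Current account = 615 + 237 + (-427) = 425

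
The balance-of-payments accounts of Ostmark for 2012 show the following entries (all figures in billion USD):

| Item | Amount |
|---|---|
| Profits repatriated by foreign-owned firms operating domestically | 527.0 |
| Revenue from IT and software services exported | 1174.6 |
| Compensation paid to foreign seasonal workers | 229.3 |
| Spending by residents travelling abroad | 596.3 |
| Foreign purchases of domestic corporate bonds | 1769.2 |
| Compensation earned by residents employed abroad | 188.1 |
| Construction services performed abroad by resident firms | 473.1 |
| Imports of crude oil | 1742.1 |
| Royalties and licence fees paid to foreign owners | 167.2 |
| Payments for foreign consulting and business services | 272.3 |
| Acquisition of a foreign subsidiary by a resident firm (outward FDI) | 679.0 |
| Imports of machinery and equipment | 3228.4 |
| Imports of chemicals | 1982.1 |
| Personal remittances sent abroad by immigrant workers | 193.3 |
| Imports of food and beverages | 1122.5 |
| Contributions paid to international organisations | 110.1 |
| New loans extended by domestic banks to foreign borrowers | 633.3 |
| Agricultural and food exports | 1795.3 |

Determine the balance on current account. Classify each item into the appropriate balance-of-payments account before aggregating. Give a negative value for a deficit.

Goods: -1982.1 - 1742.1 - 3228.4 + 1795.3 - 1122.5 = -6279.8
Services: -167.2 + 473.1 - 596.3 - 272.3 + 1174.6 = 611.9
Primary income: 188.1 - 527.0 - 229.3 = -568.2
Secondary income: -110.1 - 193.3 = -303.4
Current account = (-6279.8) + 611.9 + (-568.2) + (-303.4) = -6539.5
(Excluded from the current account — financial account: foreign purchases of domestic corporate bonds 1769.2, acquisition of a foreign subsidiary by a resident firm (outward FDI) 679.0, new loans extended by domestic banks to foreign borrowers 633.3.)

-6539.5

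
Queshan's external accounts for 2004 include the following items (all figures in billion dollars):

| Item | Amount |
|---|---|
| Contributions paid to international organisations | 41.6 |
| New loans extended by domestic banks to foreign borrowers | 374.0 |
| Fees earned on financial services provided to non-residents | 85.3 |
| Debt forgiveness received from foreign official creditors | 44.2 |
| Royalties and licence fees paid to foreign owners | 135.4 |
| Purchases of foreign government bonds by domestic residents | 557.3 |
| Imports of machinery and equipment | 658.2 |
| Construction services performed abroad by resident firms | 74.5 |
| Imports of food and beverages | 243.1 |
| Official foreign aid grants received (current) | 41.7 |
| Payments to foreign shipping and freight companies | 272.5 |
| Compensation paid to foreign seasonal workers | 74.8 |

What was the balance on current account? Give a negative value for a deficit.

Goods: -243.1 - 658.2 = -901.3
Services: 85.3 - 272.5 - 135.4 + 74.5 = -248.1
Primary income: -74.8
Secondary income: 41.7 - 41.6 = 0.1
Current account = (-901.3) + (-248.1) + (-74.8) + 0.1 = -1224.1
(Excluded from the current account — financial account: new loans extended by domestic banks to foreign borrowers 374.0, purchases of foreign government bonds by domestic residents 557.3; capital account: debt forgiveness received from foreign official creditors 44.2.)

-1224.1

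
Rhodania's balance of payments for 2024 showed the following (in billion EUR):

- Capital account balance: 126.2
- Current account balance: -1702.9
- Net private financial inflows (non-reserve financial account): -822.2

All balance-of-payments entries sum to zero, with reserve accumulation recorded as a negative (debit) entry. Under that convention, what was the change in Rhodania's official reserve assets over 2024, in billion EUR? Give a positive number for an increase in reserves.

-2398.9

Official reserve transactions balance = -((-1702.9) + 126.2 + (-822.2)) = 2398.9
An accumulation of reserves is recorded as a debit (negative entry), so the change in the stock of reserves is the negative of that balance.
Change in official reserves = -(2398.9) = -2398.9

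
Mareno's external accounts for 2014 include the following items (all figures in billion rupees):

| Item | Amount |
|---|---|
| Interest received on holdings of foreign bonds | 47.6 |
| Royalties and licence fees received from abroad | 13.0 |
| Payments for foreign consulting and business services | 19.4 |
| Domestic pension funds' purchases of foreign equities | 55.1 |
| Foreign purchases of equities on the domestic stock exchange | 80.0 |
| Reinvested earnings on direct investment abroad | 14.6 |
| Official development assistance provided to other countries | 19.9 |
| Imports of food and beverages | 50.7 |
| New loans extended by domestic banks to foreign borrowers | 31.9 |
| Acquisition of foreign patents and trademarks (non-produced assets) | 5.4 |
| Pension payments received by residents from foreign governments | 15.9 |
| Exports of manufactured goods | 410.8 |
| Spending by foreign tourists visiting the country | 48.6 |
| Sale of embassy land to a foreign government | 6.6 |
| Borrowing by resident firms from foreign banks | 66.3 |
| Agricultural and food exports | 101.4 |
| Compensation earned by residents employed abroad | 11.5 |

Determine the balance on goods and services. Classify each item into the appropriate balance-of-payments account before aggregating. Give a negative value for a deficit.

Goods: 101.4 + 410.8 - 50.7 = 461.5
Services: 48.6 + 13.0 - 19.4 = 42.2
Trade balance = 461.5 + 42.2 = 503.7
(Excluded from the trade balance — primary income: interest received on holdings of foreign bonds 47.6, reinvested earnings on direct investment abroad 14.6, compensation earned by residents employed abroad 11.5; financial account: domestic pension funds' purchases of foreign equities 55.1, foreign purchases of equities on the domestic stock exchange 80.0, new loans extended by domestic banks to foreign borrowers 31.9, borrowing by resident firms from foreign banks 66.3; secondary income: official development assistance provided to other countries 19.9, pension payments received by residents from foreign governments 15.9; capital account: acquisition of foreign patents and trademarks (non-produced assets) 5.4, sale of embassy land to a foreign government 6.6.)

503.7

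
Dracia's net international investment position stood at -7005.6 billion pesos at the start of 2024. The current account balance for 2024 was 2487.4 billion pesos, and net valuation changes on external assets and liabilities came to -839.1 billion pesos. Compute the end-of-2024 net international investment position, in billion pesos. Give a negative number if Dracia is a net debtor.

Change in NIIP = current account + net valuation change = 2487.4 + (-839.1) = 1648.3
End-of-year NIIP = -7005.6 + 1648.3 = -5357.3

-5357.3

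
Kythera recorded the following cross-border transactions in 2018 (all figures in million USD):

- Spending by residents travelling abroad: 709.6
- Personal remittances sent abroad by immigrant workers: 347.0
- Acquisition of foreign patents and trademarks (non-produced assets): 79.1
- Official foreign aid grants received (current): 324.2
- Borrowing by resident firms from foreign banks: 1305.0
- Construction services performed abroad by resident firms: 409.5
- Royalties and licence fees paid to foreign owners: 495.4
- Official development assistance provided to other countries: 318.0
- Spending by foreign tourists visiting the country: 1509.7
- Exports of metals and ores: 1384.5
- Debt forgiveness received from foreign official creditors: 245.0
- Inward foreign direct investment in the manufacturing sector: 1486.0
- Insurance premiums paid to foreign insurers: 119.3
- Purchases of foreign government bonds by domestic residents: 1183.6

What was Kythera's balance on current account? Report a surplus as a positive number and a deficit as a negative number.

1638.6

Goods: 1384.5
Services: 409.5 + 1509.7 - 119.3 - 495.4 - 709.6 = 594.9
Secondary income: -347.0 - 318.0 + 324.2 = -340.8
Current account = 1384.5 + 594.9 + (-340.8) = 1638.6
(Excluded from the current account — capital account: acquisition of foreign patents and trademarks (non-produced assets) 79.1, debt forgiveness received from foreign official creditors 245.0; financial account: borrowing by resident firms from foreign banks 1305.0, inward foreign direct investment in the manufacturing sector 1486.0, purchases of foreign government bonds by domestic residents 1183.6.)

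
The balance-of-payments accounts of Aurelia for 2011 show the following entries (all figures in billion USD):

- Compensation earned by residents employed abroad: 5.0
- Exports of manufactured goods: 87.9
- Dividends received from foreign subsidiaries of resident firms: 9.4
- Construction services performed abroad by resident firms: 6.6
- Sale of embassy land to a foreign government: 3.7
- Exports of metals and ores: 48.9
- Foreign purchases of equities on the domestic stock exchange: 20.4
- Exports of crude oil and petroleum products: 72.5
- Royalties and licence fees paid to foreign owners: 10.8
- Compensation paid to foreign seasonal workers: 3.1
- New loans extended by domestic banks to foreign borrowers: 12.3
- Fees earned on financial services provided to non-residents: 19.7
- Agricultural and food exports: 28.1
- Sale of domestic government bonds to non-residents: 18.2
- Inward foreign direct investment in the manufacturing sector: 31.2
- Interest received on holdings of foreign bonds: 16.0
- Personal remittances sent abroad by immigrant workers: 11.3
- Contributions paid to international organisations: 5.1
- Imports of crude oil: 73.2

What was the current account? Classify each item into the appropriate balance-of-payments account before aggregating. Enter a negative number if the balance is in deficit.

190.6

Goods: 48.9 + 28.1 - 73.2 + 72.5 + 87.9 = 164.2
Services: 19.7 - 10.8 + 6.6 = 15.5
Primary income: -3.1 + 5.0 + 16.0 + 9.4 = 27.3
Secondary income: -11.3 - 5.1 = -16.4
Current account = 164.2 + 15.5 + 27.3 + (-16.4) = 190.6
(Excluded from the current account — capital account: sale of embassy land to a foreign government 3.7; financial account: foreign purchases of equities on the domestic stock exchange 20.4, new loans extended by domestic banks to foreign borrowers 12.3, sale of domestic government bonds to non-residents 18.2, inward foreign direct investment in the manufacturing sector 31.2.)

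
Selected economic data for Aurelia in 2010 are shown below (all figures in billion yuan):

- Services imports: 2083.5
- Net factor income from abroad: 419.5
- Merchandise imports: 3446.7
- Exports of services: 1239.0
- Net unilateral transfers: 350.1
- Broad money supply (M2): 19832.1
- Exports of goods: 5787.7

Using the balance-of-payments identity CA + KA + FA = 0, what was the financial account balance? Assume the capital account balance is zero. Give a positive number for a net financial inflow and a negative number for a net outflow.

Goods balance = 5787.7 - 3446.7 = 2341.0
Services balance = 1239.0 - 2083.5 = -844.5
Trade balance (goods + services) = 2341.0 + (-844.5) = 1496.5
Net primary income = 419.5
Net secondary income = 350.1
Current account = 1496.5 + 419.5 + 350.1 = 2266.1
Financial account = -(2266.1) = -2266.1

-2266.1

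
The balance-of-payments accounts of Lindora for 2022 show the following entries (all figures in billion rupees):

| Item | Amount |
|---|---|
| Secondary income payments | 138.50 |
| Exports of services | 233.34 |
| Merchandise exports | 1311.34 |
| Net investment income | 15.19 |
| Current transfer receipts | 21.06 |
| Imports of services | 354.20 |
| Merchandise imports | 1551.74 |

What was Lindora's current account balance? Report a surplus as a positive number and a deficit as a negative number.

Goods balance = 1311.34 - 1551.74 = -240.40
Services balance = 233.34 - 354.20 = -120.86
Trade balance (goods + services) = -240.40 + (-120.86) = -361.26
Net primary income = 15.19
Net secondary income = 21.06 - 138.50 = -117.44
Current account = -361.26 + 15.19 + (-117.44) = -463.51

-463.51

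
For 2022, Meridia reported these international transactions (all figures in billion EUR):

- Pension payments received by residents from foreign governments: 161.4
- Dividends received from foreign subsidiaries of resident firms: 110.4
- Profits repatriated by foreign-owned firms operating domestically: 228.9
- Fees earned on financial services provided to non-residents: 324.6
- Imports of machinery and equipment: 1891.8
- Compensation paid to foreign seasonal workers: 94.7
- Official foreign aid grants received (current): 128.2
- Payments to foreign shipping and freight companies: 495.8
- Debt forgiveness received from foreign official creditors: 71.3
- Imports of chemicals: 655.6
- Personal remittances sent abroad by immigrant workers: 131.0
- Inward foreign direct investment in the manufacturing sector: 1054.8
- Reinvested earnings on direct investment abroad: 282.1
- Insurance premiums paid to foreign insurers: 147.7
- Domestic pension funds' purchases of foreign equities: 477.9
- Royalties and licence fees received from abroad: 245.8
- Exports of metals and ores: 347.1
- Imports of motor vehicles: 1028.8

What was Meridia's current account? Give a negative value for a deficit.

Goods: -1028.8 - 1891.8 - 655.6 + 347.1 = -3229.1
Services: 245.8 + 324.6 - 147.7 - 495.8 = -73.1
Primary income: -228.9 + 110.4 + 282.1 - 94.7 = 68.9
Secondary income: 128.2 + 161.4 - 131.0 = 158.6
Current account = (-3229.1) + (-73.1) + 68.9 + 158.6 = -3074.7
(Excluded from the current account — capital account: debt forgiveness received from foreign official creditors 71.3; financial account: inward foreign direct investment in the manufacturing sector 1054.8, domestic pension funds' purchases of foreign equities 477.9.)

-3074.7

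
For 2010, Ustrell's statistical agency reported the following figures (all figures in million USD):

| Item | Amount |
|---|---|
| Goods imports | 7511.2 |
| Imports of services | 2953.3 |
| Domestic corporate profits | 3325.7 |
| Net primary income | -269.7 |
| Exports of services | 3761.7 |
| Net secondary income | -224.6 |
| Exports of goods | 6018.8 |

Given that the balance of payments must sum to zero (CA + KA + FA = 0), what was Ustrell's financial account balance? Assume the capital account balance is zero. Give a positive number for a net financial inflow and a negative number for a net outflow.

Goods balance = 6018.8 - 7511.2 = -1492.4
Services balance = 3761.7 - 2953.3 = 808.4
Trade balance (goods + services) = -1492.4 + 808.4 = -684.0
Net primary income = -269.7
Net secondary income = -224.6
Current account = -684.0 + (-269.7) + (-224.6) = -1178.3
Financial account = -(-1178.3) = 1178.3

1178.3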